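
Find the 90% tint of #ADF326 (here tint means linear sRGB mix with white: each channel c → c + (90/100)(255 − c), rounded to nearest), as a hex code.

#F7FEE9

#ADF326 is rgb(173, 243, 38).
Per channel, c → c + 0.9(255 − c):
  R: 173 + 0.9×(255−173) = 173 + 73.8 = 246.8 → 247
  G: 243 + 10.8 = 253.8 → 254
  B: 38 + 0.9×(255−38) = 38 + 195.3 = 233.3 → 233
rgb(247, 254, 233) = #F7FEE9.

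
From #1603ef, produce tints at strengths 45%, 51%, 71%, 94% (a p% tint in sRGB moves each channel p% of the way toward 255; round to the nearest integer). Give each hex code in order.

#7f74f6, #8d84f7, #bbb6fa, #f1f0fe

#1603ef is rgb(22, 3, 239).
45%: (22 + 104.85 = 126.85→127, 3 + 113.4 = 116.4→116, 239 + 7.2 = 246.2→246) → #7f74f6
51%: (22 + 118.83 = 140.83→141, 3 + 128.52 = 131.52→132, 239 + 8.16 = 247.16→247) → #8d84f7
71%: (22 + 165.43 = 187.43→187, 3 + 178.92 = 181.92→182, 239 + 11.36 = 250.36→250) → #bbb6fa
94%: (22 + 219.02 = 241.02→241, 3 + 236.88 = 239.88→240, 239 + 15.04 = 254.04→254) → #f1f0fe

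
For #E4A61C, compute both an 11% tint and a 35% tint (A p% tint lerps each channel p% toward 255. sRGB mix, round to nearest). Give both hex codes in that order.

#E4A61C is rgb(228, 166, 28).
11% tint:
  R: 228 + 2.97 = 230.97 → 231
  G: 166 + 9.79 = 175.79 → 176
  B: 28 + 0.11×(255−28) = 28 + 24.97 = 52.97 → 53
  → #E7B035
35% tint:
  R: 228 + 0.35×(255−228) = 228 + 9.45 = 237.45 → 237
  G: 166 + 31.15 = 197.15 → 197
  B: 28 + 0.35×(255−28) = 28 + 79.45 = 107.45 → 107
  → #EDC56B

#E7B035, #EDC56B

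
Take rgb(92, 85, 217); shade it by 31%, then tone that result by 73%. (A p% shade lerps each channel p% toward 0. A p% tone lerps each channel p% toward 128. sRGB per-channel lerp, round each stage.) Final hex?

#6e6d86

Lerp each channel 31% toward 0:
  R: 92 − 28.52 = 63.48 → 63
  G: 85 − 26.35 = 58.65 → 59
  B: 217 + 0.31×(0−217) = 217 − 67.27 = 149.73 → 150
After the shade: rgb(63, 59, 150) = #3f3b96.
Per channel, c → c + 0.73(128 − c):
  R: 63 + 0.73×(128−63) = 63 + 47.45 = 110.45 → 110
  G: 59 + 0.73×(128−59) = 59 + 50.37 = 109.37 → 109
  B: 150 − 16.06 = 133.94 → 134
rgb(110, 109, 134) = #6e6d86.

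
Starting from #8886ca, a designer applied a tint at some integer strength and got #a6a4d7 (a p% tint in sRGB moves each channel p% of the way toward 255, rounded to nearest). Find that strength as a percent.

#8886ca is rgb(136, 134, 202); #a6a4d7 is rgb(166, 164, 215).
On the G channel (widest range): 164 ≈ 134 + (p/100)(255 − 134), so p ≈ 100×(164 − 134)/(255 − 134) = 3000/121 = 24.79.
p = 25 reproduces all three channels after rounding.

25%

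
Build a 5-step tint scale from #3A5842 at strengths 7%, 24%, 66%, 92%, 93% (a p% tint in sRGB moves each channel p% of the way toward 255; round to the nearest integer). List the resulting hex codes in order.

#48644F, #69806F, #BCC6BF, #EFF2F0, #F1F3F2

#3A5842 is rgb(58, 88, 66).
7%: (58 + 13.79 = 71.79→72, 88 + 11.69 = 99.69→100, 66 + 13.23 = 79.23→79) → #48644F
24%: (58 + 47.28 = 105.28→105, 88 + 40.08 = 128.08→128, 66 + 45.36 = 111.36→111) → #69806F
66%: (58 + 130.02 = 188.02→188, 88 + 110.22 = 198.22→198, 66 + 124.74 = 190.74→191) → #BCC6BF
92%: (58 + 181.24 = 239.24→239, 88 + 153.64 = 241.64→242, 66 + 173.88 = 239.88→240) → #EFF2F0
93%: (58 + 183.21 = 241.21→241, 88 + 155.31 = 243.31→243, 66 + 175.77 = 241.77→242) → #F1F3F2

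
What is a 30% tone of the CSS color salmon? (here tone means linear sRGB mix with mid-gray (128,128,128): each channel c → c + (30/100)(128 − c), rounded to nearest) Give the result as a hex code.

CSS salmon is rgb(250, 128, 114).
A 30% tone moves each channel 30% toward 128:
  R: 250 − 36.6 = 213.4 → 213
  G: 128 + 0.3×(128−128) = 128 + 0 = 128 → 128
  B: 114 + 4.2 = 118.2 → 118
rgb(213, 128, 118) = #D58076.

#D58076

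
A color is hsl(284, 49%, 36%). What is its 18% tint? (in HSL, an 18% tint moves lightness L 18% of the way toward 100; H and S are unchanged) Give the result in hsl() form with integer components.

hsl(284, 49%, 48%)

L moves 18% from 36 toward 100: 36 + 11.52 = 47.52 → 48.
H and S are unchanged.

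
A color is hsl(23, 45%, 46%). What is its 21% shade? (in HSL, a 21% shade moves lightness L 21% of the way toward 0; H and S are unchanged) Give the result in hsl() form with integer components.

L moves 21% from 46 toward 0: 46 − 9.66 = 36.34 → 36.
H and S are unchanged.

hsl(23, 45%, 36%)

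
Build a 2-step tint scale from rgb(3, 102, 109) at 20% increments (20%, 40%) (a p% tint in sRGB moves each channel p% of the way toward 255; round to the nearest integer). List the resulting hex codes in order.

#35858a, #68a3a7

20%: (3 + 50.4 = 53.4→53, 102 + 30.6 = 132.6→133, 109 + 29.2 = 138.2→138) → #35858a
40%: (3 + 100.8 = 103.8→104, 102 + 61.2 = 163.2→163, 109 + 58.4 = 167.4→167) → #68a3a7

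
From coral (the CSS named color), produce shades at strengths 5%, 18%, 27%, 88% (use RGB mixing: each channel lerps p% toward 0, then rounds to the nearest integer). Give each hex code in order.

CSS coral is rgb(255, 127, 80).
5%: (255 − 12.75 = 242.25→242, 127 − 6.35 = 120.65→121, 80 − 4 = 76→76) → #f2794c
18%: (255 − 45.9 = 209.1→209, 127 − 22.86 = 104.14→104, 80 − 14.4 = 65.6→66) → #d16842
27%: (255 − 68.85 = 186.15→186, 127 − 34.29 = 92.71→93, 80 − 21.6 = 58.4→58) → #ba5d3a
88%: (255 − 224.4 = 30.6→31, 127 − 111.76 = 15.24→15, 80 − 70.4 = 9.6→10) → #1f0f0a

#f2794c, #d16842, #ba5d3a, #1f0f0a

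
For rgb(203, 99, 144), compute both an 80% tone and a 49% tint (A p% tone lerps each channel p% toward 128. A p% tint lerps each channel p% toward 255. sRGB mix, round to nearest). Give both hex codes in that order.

#8f7a83, #e4afc6

80% tone:
  R: 203 − 60 = 143 → 143
  G: 99 + 0.8×(128−99) = 99 + 23.2 = 122.2 → 122
  B: 144 + 0.8×(128−144) = 144 − 12.8 = 131.2 → 131
  → #8f7a83
49% tint:
  R: 203 + 25.48 = 228.48 → 228
  G: 99 + 76.44 = 175.44 → 175
  B: 144 + 54.39 = 198.39 → 198
  → #e4afc6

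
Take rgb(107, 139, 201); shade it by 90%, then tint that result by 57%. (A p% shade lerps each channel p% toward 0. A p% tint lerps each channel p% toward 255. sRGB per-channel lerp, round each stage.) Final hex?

#96979a

A 90% shade moves each channel 90% toward 0:
  R: 107 + 0.9×(0−107) = 107 − 96.3 = 10.7 → 11
  G: 139 + 0.9×(0−139) = 139 − 125.1 = 13.9 → 14
  B: 201 − 180.9 = 20.1 → 20
After the shade: rgb(11, 14, 20) = #0b0e14.
A 57% tint moves each channel 57% toward 255:
  R: 11 + 139.08 = 150.08 → 150
  G: 14 + 0.57×(255−14) = 14 + 137.37 = 151.37 → 151
  B: 20 + 133.95 = 153.95 → 154
rgb(150, 151, 154) = #96979a.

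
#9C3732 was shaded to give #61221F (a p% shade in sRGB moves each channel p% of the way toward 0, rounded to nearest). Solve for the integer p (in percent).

#9C3732 is rgb(156, 55, 50); #61221F is rgb(97, 34, 31).
On the R channel (widest range): 97 ≈ 156 + (p/100)(0 − 156), so p ≈ 100×(97 − 156)/(0 − 156) = -5900/-156 = 37.82.
p = 38 reproduces all three channels after rounding.

38%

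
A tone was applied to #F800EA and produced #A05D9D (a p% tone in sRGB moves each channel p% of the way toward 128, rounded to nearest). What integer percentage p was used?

#F800EA is rgb(248, 0, 234); #A05D9D is rgb(160, 93, 157).
On the G channel (widest range): 93 ≈ 0 + (p/100)(128 − 0), so p ≈ 100×(93 − 0)/(128 − 0) = 9300/128 = 72.66.
p = 73 reproduces all three channels after rounding.

73%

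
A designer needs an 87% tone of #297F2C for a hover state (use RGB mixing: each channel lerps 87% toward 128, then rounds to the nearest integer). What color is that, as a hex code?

#297F2C is rgb(41, 127, 44).
An 87% tone moves each channel 87% toward 128:
  R: 41 + 0.87×(128−41) = 41 + 75.69 = 116.69 → 117
  G: 127 + 0.87×(128−127) = 127 + 0.87 = 127.87 → 128
  B: 44 + 0.87×(128−44) = 44 + 73.08 = 117.08 → 117
rgb(117, 128, 117) = #758075.

#758075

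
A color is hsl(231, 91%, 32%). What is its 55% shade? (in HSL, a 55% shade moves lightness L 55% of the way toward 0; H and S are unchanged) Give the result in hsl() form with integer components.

L moves 55% from 32 toward 0: 32 − 17.6 = 14.4 → 14.
H and S are unchanged.

hsl(231, 91%, 14%)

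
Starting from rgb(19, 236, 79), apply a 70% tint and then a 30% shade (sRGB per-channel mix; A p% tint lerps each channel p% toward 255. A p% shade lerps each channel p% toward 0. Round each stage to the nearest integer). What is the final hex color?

#81AE8D

Per channel, c → c + 0.7(255 − c):
  R: 19 + 0.7×(255−19) = 19 + 165.2 = 184.2 → 184
  G: 236 + 0.7×(255−236) = 236 + 13.3 = 249.3 → 249
  B: 79 + 0.7×(255−79) = 79 + 123.2 = 202.2 → 202
After the tint: rgb(184, 249, 202) = #B8F9CA.
Per channel, c → c + 0.3(0 − c):
  R: 184 + 0.3×(0−184) = 184 − 55.2 = 128.8 → 129
  G: 249 + 0.3×(0−249) = 249 − 74.7 = 174.3 → 174
  B: 202 − 60.6 = 141.4 → 141
rgb(129, 174, 141) = #81AE8D.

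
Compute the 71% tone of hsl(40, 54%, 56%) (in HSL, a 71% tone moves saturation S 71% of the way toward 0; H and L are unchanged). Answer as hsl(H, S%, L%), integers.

S moves 71% from 54 toward 0: 54 − 38.34 = 15.66 → 16.
H and L are unchanged.

hsl(40, 16%, 56%)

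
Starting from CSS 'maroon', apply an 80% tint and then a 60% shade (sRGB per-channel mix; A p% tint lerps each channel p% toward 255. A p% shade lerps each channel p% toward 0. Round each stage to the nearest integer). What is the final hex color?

CSS maroon is rgb(128, 0, 0).
Per channel, c → c + 0.8(255 − c):
  R: 128 + 0.8×(255−128) = 128 + 101.6 = 229.6 → 230
  G: 0 + 0.8×(255−0) = 0 + 204 = 204 → 204
  B: 0 + 0.8×(255−0) = 0 + 204 = 204 → 204
After the tint: rgb(230, 204, 204) = #E6CCCC.
A 60% shade moves each channel 60% toward 0:
  R: 230 − 138 = 92 → 92
  G: 204 + 0.6×(0−204) = 204 − 122.4 = 81.6 → 82
  B: 204 − 122.4 = 81.6 → 82
rgb(92, 82, 82) = #5C5252.

#5C5252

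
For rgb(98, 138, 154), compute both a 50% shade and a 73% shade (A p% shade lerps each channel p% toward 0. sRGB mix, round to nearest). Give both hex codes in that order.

#31454d, #1a252a

50% shade:
  R: 98 − 49 = 49 → 49
  G: 138 + 0.5×(0−138) = 138 − 69 = 69 → 69
  B: 154 − 77 = 77 → 77
  → #31454d
73% shade:
  R: 98 − 71.54 = 26.46 → 26
  G: 138 + 0.73×(0−138) = 138 − 100.74 = 37.26 → 37
  B: 154 − 112.42 = 41.58 → 42
  → #1a252a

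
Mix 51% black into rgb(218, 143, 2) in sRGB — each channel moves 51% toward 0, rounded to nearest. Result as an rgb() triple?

rgb(107, 70, 1)

Lerp each channel 51% toward 0:
  R: 218 + 0.51×(0−218) = 218 − 111.18 = 106.82 → 107
  G: 143 + 0.51×(0−143) = 143 − 72.93 = 70.07 → 70
  B: 2 + 0.51×(0−2) = 2 − 1.02 = 0.98 → 1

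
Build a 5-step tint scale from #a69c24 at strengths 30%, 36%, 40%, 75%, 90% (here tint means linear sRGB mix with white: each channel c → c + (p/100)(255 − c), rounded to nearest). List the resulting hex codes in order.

#c1ba66, #c6c073, #cac47c, #e9e6c8, #f6f5e9

#a69c24 is rgb(166, 156, 36).
30%: (166 + 26.7 = 192.7→193, 156 + 29.7 = 185.7→186, 36 + 65.7 = 101.7→102) → #c1ba66
36%: (166 + 32.04 = 198.04→198, 156 + 35.64 = 191.64→192, 36 + 78.84 = 114.84→115) → #c6c073
40%: (166 + 35.6 = 201.6→202, 156 + 39.6 = 195.6→196, 36 + 87.6 = 123.6→124) → #cac47c
75%: (166 + 66.75 = 232.75→233, 156 + 74.25 = 230.25→230, 36 + 164.25 = 200.25→200) → #e9e6c8
90%: (166 + 80.1 = 246.1→246, 156 + 89.1 = 245.1→245, 36 + 197.1 = 233.1→233) → #f6f5e9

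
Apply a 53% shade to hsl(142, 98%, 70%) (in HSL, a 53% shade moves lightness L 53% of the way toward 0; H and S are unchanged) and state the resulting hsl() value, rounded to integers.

L moves 53% from 70 toward 0: 70 − 37.1 = 32.9 → 33.
H and S are unchanged.

hsl(142, 98%, 33%)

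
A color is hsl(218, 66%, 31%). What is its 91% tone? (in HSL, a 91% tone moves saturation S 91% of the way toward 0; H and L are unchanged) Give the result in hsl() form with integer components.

hsl(218, 6%, 31%)

S moves 91% from 66 toward 0: 66 − 60.06 = 5.94 → 6.
H and L are unchanged.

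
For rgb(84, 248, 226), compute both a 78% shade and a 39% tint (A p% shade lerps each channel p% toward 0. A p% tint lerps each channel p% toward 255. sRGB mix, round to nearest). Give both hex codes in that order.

78% shade:
  R: 84 − 65.52 = 18.48 → 18
  G: 248 + 0.78×(0−248) = 248 − 193.44 = 54.56 → 55
  B: 226 + 0.78×(0−226) = 226 − 176.28 = 49.72 → 50
  → #123732
39% tint:
  R: 84 + 0.39×(255−84) = 84 + 66.69 = 150.69 → 151
  G: 248 + 0.39×(255−248) = 248 + 2.73 = 250.73 → 251
  B: 226 + 11.31 = 237.31 → 237
  → #97FBED

#123732, #97FBED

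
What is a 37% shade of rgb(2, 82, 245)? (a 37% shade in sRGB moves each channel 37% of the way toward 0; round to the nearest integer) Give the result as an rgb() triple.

rgb(1, 52, 154)

Per channel, c → c + 0.37(0 − c):
  R: 2 + 0.37×(0−2) = 2 − 0.74 = 1.26 → 1
  G: 82 − 30.34 = 51.66 → 52
  B: 245 + 0.37×(0−245) = 245 − 90.65 = 154.35 → 154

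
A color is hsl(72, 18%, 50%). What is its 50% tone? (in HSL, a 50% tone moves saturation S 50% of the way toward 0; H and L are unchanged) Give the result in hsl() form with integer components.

hsl(72, 9%, 50%)

S moves 50% from 18 toward 0: 18 − 9 = 9 → 9.
H and L are unchanged.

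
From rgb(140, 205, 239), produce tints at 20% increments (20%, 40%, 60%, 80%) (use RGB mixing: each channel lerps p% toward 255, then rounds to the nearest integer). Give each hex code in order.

#a3d7f2, #bae1f5, #d1ebf9, #e8f5fc

20%: (140 + 23 = 163→163, 205 + 10 = 215→215, 239 + 3.2 = 242.2→242) → #a3d7f2
40%: (140 + 46 = 186→186, 205 + 20 = 225→225, 239 + 6.4 = 245.4→245) → #bae1f5
60%: (140 + 69 = 209→209, 205 + 30 = 235→235, 239 + 9.6 = 248.6→249) → #d1ebf9
80%: (140 + 92 = 232→232, 205 + 40 = 245→245, 239 + 12.8 = 251.8→252) → #e8f5fc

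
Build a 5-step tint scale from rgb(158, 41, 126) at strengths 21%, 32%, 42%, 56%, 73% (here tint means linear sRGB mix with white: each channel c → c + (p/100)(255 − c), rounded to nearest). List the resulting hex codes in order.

#b25699, #bd6da7, #c783b4, #d4a1c6, #e5c5dc

21%: (158 + 20.37 = 178.37→178, 41 + 44.94 = 85.94→86, 126 + 27.09 = 153.09→153) → #b25699
32%: (158 + 31.04 = 189.04→189, 41 + 68.48 = 109.48→109, 126 + 41.28 = 167.28→167) → #bd6da7
42%: (158 + 40.74 = 198.74→199, 41 + 89.88 = 130.88→131, 126 + 54.18 = 180.18→180) → #c783b4
56%: (158 + 54.32 = 212.32→212, 41 + 119.84 = 160.84→161, 126 + 72.24 = 198.24→198) → #d4a1c6
73%: (158 + 70.81 = 228.81→229, 41 + 156.22 = 197.22→197, 126 + 94.17 = 220.17→220) → #e5c5dc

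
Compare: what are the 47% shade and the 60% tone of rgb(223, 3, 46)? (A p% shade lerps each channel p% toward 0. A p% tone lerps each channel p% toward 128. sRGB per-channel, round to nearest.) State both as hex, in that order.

#760218, #a64e5f

47% shade:
  R: 223 + 0.47×(0−223) = 223 − 104.81 = 118.19 → 118
  G: 3 − 1.41 = 1.59 → 2
  B: 46 + 0.47×(0−46) = 46 − 21.62 = 24.38 → 24
  → #760218
60% tone:
  R: 223 − 57 = 166 → 166
  G: 3 + 0.6×(128−3) = 3 + 75 = 78 → 78
  B: 46 + 0.6×(128−46) = 46 + 49.2 = 95.2 → 95
  → #a64e5f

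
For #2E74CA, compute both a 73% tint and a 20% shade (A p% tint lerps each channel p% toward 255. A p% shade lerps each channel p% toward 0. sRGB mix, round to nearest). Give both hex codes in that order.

#2E74CA is rgb(46, 116, 202).
73% tint:
  R: 46 + 0.73×(255−46) = 46 + 152.57 = 198.57 → 199
  G: 116 + 101.47 = 217.47 → 217
  B: 202 + 38.69 = 240.69 → 241
  → #C7D9F1
20% shade:
  R: 46 + 0.2×(0−46) = 46 − 9.2 = 36.8 → 37
  G: 116 − 23.2 = 92.8 → 93
  B: 202 − 40.4 = 161.6 → 162
  → #255DA2

#C7D9F1, #255DA2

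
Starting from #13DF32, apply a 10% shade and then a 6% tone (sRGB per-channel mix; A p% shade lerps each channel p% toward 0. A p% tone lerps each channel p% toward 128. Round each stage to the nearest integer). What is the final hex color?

#18C532

#13DF32 is rgb(19, 223, 50).
A 10% shade moves each channel 10% toward 0:
  R: 19 − 1.9 = 17.1 → 17
  G: 223 + 0.1×(0−223) = 223 − 22.3 = 200.7 → 201
  B: 50 + 0.1×(0−50) = 50 − 5 = 45 → 45
After the shade: rgb(17, 201, 45) = #11C92D.
A 6% tone moves each channel 6% toward 128:
  R: 17 + 0.06×(128−17) = 17 + 6.66 = 23.66 → 24
  G: 201 + 0.06×(128−201) = 201 − 4.38 = 196.62 → 197
  B: 45 + 4.98 = 49.98 → 50
rgb(24, 197, 50) = #18C532.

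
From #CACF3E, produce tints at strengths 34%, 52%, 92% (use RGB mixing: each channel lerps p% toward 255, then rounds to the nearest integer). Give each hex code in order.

#CACF3E is rgb(202, 207, 62).
34%: (202 + 18.02 = 220.02→220, 207 + 16.32 = 223.32→223, 62 + 65.62 = 127.62→128) → #DCDF80
52%: (202 + 27.56 = 229.56→230, 207 + 24.96 = 231.96→232, 62 + 100.36 = 162.36→162) → #E6E8A2
92%: (202 + 48.76 = 250.76→251, 207 + 44.16 = 251.16→251, 62 + 177.56 = 239.56→240) → #FBFBF0

#DCDF80, #E6E8A2, #FBFBF0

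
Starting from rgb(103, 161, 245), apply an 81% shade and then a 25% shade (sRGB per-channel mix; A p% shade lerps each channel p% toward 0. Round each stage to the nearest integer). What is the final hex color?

#0F1723

An 81% shade moves each channel 81% toward 0:
  R: 103 − 83.43 = 19.57 → 20
  G: 161 + 0.81×(0−161) = 161 − 130.41 = 30.59 → 31
  B: 245 + 0.81×(0−245) = 245 − 198.45 = 46.55 → 47
After the shade: rgb(20, 31, 47) = #141F2F.
A 25% shade moves each channel 25% toward 0:
  R: 20 − 5 = 15 → 15
  G: 31 + 0.25×(0−31) = 31 − 7.75 = 23.25 → 23
  B: 47 + 0.25×(0−47) = 47 − 11.75 = 35.25 → 35
rgb(15, 23, 35) = #0F1723.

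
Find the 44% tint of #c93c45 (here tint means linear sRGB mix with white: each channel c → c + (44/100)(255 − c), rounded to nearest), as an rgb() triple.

#c93c45 is rgb(201, 60, 69).
A 44% tint moves each channel 44% toward 255:
  R: 201 + 0.44×(255−201) = 201 + 23.76 = 224.76 → 225
  G: 60 + 0.44×(255−60) = 60 + 85.8 = 145.8 → 146
  B: 69 + 0.44×(255−69) = 69 + 81.84 = 150.84 → 151

rgb(225, 146, 151)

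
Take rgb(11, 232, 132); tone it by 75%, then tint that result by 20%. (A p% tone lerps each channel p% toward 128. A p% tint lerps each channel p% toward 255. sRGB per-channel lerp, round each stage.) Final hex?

Per channel, c → c + 0.75(128 − c):
  R: 11 + 0.75×(128−11) = 11 + 87.75 = 98.75 → 99
  G: 232 − 78 = 154 → 154
  B: 132 − 3 = 129 → 129
After the tone: rgb(99, 154, 129) = #639A81.
Lerp each channel 20% toward 255:
  R: 99 + 0.2×(255−99) = 99 + 31.2 = 130.2 → 130
  G: 154 + 20.2 = 174.2 → 174
  B: 129 + 0.2×(255−129) = 129 + 25.2 = 154.2 → 154
rgb(130, 174, 154) = #82AE9A.

#82AE9A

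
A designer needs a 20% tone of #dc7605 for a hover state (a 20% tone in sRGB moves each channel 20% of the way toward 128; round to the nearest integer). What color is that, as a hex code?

#ca781e

#dc7605 is rgb(220, 118, 5).
A 20% tone moves each channel 20% toward 128:
  R: 220 + 0.2×(128−220) = 220 − 18.4 = 201.6 → 202
  G: 118 + 0.2×(128−118) = 118 + 2 = 120 → 120
  B: 5 + 0.2×(128−5) = 5 + 24.6 = 29.6 → 30
rgb(202, 120, 30) = #ca781e.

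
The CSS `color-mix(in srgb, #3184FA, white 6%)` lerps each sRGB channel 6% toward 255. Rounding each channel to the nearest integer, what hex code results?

#3D8BFA

#3184FA is rgb(49, 132, 250).
A 6% tint moves each channel 6% toward 255:
  R: 49 + 0.06×(255−49) = 49 + 12.36 = 61.36 → 61
  G: 132 + 0.06×(255−132) = 132 + 7.38 = 139.38 → 139
  B: 250 + 0.06×(255−250) = 250 + 0.3 = 250.3 → 250
rgb(61, 139, 250) = #3D8BFA.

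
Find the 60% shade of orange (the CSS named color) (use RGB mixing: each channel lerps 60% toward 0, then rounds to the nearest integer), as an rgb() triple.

rgb(102, 66, 0)

CSS orange is rgb(255, 165, 0).
Lerp each channel 60% toward 0:
  R: 255 − 153 = 102 → 102
  G: 165 + 0.6×(0−165) = 165 − 99 = 66 → 66
  B: 0 + 0 = 0 → 0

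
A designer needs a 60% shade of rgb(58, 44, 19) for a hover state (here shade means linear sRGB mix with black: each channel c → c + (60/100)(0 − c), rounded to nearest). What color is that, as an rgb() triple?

A 60% shade moves each channel 60% toward 0:
  R: 58 + 0.6×(0−58) = 58 − 34.8 = 23.2 → 23
  G: 44 + 0.6×(0−44) = 44 − 26.4 = 17.6 → 18
  B: 19 − 11.4 = 7.6 → 8

rgb(23, 18, 8)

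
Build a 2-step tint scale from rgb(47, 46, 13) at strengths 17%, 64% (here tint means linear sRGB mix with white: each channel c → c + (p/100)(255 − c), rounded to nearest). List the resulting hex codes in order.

#525236, #B4B4A8

17%: (47 + 35.36 = 82.36→82, 46 + 35.53 = 81.53→82, 13 + 41.14 = 54.14→54) → #525236
64%: (47 + 133.12 = 180.12→180, 46 + 133.76 = 179.76→180, 13 + 154.88 = 167.88→168) → #B4B4A8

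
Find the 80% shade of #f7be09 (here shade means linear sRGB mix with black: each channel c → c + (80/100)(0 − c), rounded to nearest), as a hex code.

#312602

#f7be09 is rgb(247, 190, 9).
Lerp each channel 80% toward 0:
  R: 247 − 197.6 = 49.4 → 49
  G: 190 − 152 = 38 → 38
  B: 9 − 7.2 = 1.8 → 2
rgb(49, 38, 2) = #312602.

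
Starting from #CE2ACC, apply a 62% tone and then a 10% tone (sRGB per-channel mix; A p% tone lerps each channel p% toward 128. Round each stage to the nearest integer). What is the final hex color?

#CE2ACC is rgb(206, 42, 204).
Lerp each channel 62% toward 128:
  R: 206 + 0.62×(128−206) = 206 − 48.36 = 157.64 → 158
  G: 42 + 0.62×(128−42) = 42 + 53.32 = 95.32 → 95
  B: 204 + 0.62×(128−204) = 204 − 47.12 = 156.88 → 157
After the tone: rgb(158, 95, 157) = #9E5F9D.
A 10% tone moves each channel 10% toward 128:
  R: 158 − 3 = 155 → 155
  G: 95 + 3.3 = 98.3 → 98
  B: 157 + 0.1×(128−157) = 157 − 2.9 = 154.1 → 154
rgb(155, 98, 154) = #9B629A.

#9B629A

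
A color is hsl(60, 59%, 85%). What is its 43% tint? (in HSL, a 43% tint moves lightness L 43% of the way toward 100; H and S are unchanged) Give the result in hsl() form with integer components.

L moves 43% from 85 toward 100: 85 + 6.45 = 91.45 → 91.
H and S are unchanged.

hsl(60, 59%, 91%)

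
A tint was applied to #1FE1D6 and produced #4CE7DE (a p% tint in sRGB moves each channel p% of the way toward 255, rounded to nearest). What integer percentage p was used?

20%

#1FE1D6 is rgb(31, 225, 214); #4CE7DE is rgb(76, 231, 222).
On the R channel (widest range): 76 ≈ 31 + (p/100)(255 − 31), so p ≈ 100×(76 − 31)/(255 − 31) = 4500/224 = 20.09.
p = 20 reproduces all three channels after rounding.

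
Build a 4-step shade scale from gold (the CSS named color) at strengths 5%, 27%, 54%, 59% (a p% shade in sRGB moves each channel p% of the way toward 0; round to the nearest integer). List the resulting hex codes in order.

#f2cc00, #ba9d00, #756300, #695800

CSS gold is rgb(255, 215, 0).
5%: (255 − 12.75 = 242.25→242, 215 − 10.75 = 204.25→204, 0→0) → #f2cc00
27%: (255 − 68.85 = 186.15→186, 215 − 58.05 = 156.95→157, 0→0) → #ba9d00
54%: (255 − 137.7 = 117.3→117, 215 − 116.1 = 98.9→99, 0→0) → #756300
59%: (255 − 150.45 = 104.55→105, 215 − 126.85 = 88.15→88, 0→0) → #695800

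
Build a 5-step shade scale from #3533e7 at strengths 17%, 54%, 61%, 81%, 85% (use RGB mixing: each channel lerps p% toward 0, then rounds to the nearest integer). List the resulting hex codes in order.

#2c2ac0, #18176a, #15145a, #0a0a2c, #080823

#3533e7 is rgb(53, 51, 231).
17%: (53 − 9.01 = 43.99→44, 51 − 8.67 = 42.33→42, 231 − 39.27 = 191.73→192) → #2c2ac0
54%: (53 − 28.62 = 24.38→24, 51 − 27.54 = 23.46→23, 231 − 124.74 = 106.26→106) → #18176a
61%: (53 − 32.33 = 20.67→21, 51 − 31.11 = 19.89→20, 231 − 140.91 = 90.09→90) → #15145a
81%: (53 − 42.93 = 10.07→10, 51 − 41.31 = 9.69→10, 231 − 187.11 = 43.89→44) → #0a0a2c
85%: (53 − 45.05 = 7.95→8, 51 − 43.35 = 7.65→8, 231 − 196.35 = 34.65→35) → #080823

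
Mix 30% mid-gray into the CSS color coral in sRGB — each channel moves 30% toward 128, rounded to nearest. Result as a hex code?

CSS coral is rgb(255, 127, 80).
Per channel, c → c + 0.3(128 − c):
  R: 255 − 38.1 = 216.9 → 217
  G: 127 + 0.3 = 127.3 → 127
  B: 80 + 14.4 = 94.4 → 94
rgb(217, 127, 94) = #d97f5e.

#d97f5e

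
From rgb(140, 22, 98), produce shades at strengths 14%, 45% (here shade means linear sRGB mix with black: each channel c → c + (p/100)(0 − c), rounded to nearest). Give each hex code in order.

14%: (140 − 19.6 = 120.4→120, 22 − 3.08 = 18.92→19, 98 − 13.72 = 84.28→84) → #781354
45%: (140 − 63 = 77→77, 22 − 9.9 = 12.1→12, 98 − 44.1 = 53.9→54) → #4D0C36

#781354, #4D0C36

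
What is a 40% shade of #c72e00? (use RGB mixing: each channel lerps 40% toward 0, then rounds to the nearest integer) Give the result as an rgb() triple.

rgb(119, 28, 0)

#c72e00 is rgb(199, 46, 0).
Per channel, c → c + 0.4(0 − c):
  R: 199 + 0.4×(0−199) = 199 − 79.6 = 119.4 → 119
  G: 46 + 0.4×(0−46) = 46 − 18.4 = 27.6 → 28
  B: 0 + 0 = 0 → 0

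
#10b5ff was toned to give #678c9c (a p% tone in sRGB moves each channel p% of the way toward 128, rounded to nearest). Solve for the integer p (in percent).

#10b5ff is rgb(16, 181, 255); #678c9c is rgb(103, 140, 156).
On the B channel (widest range): 156 ≈ 255 + (p/100)(128 − 255), so p ≈ 100×(156 − 255)/(128 − 255) = -9900/-127 = 77.95.
p = 78 reproduces all three channels after rounding.

78%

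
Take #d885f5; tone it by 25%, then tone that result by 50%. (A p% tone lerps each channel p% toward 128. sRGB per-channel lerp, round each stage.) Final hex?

#d885f5 is rgb(216, 133, 245).
Per channel, c → c + 0.25(128 − c):
  R: 216 − 22 = 194 → 194
  G: 133 + 0.25×(128−133) = 133 − 1.25 = 131.75 → 132
  B: 245 − 29.25 = 215.75 → 216
After the tone: rgb(194, 132, 216) = #c284d8.
Per channel, c → c + 0.5(128 − c):
  R: 194 − 33 = 161 → 161
  G: 132 − 2 = 130 → 130
  B: 216 + 0.5×(128−216) = 216 − 44 = 172 → 172
rgb(161, 130, 172) = #a182ac.

#a182ac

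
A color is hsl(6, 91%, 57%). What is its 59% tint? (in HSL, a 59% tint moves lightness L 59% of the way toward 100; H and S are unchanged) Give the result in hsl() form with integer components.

hsl(6, 91%, 82%)

L moves 59% from 57 toward 100: 57 + 25.37 = 82.37 → 82.
H and S are unchanged.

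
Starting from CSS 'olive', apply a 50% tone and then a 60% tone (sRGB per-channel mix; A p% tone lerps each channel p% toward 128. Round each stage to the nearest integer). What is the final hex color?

#808066

CSS olive is rgb(128, 128, 0).
Per channel, c → c + 0.5(128 − c):
  R: 128 + 0.5×(128−128) = 128 + 0 = 128 → 128
  G: 128 + 0 = 128 → 128
  B: 0 + 64 = 64 → 64
After the tone: rgb(128, 128, 64) = #808040.
Lerp each channel 60% toward 128:
  R: 128 + 0 = 128 → 128
  G: 128 + 0 = 128 → 128
  B: 64 + 38.4 = 102.4 → 102
rgb(128, 128, 102) = #808066.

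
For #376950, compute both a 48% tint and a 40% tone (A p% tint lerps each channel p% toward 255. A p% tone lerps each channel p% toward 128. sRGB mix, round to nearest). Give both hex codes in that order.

#376950 is rgb(55, 105, 80).
48% tint:
  R: 55 + 0.48×(255−55) = 55 + 96 = 151 → 151
  G: 105 + 72 = 177 → 177
  B: 80 + 84 = 164 → 164
  → #97B1A4
40% tone:
  R: 55 + 0.4×(128−55) = 55 + 29.2 = 84.2 → 84
  G: 105 + 9.2 = 114.2 → 114
  B: 80 + 0.4×(128−80) = 80 + 19.2 = 99.2 → 99
  → #547263

#97B1A4, #547263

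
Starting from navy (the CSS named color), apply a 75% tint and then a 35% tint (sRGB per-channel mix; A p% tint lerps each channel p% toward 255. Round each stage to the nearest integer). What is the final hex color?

CSS navy is rgb(0, 0, 128).
Lerp each channel 75% toward 255:
  R: 0 + 191.25 = 191.25 → 191
  G: 0 + 191.25 = 191.25 → 191
  B: 128 + 95.25 = 223.25 → 223
After the tint: rgb(191, 191, 223) = #BFBFDF.
Lerp each channel 35% toward 255:
  R: 191 + 0.35×(255−191) = 191 + 22.4 = 213.4 → 213
  G: 191 + 22.4 = 213.4 → 213
  B: 223 + 11.2 = 234.2 → 234
rgb(213, 213, 234) = #D5D5EA.

#D5D5EA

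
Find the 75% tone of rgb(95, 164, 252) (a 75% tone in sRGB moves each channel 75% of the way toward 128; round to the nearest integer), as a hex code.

A 75% tone moves each channel 75% toward 128:
  R: 95 + 0.75×(128−95) = 95 + 24.75 = 119.75 → 120
  G: 164 − 27 = 137 → 137
  B: 252 + 0.75×(128−252) = 252 − 93 = 159 → 159
rgb(120, 137, 159) = #78899F.

#78899F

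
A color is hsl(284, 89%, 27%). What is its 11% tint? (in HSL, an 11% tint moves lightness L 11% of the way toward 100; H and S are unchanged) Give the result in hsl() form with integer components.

L moves 11% from 27 toward 100: 27 + 8.03 = 35.03 → 35.
H and S are unchanged.

hsl(284, 89%, 35%)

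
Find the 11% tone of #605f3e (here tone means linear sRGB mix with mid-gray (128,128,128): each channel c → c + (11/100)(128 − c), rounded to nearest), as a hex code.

#605f3e is rgb(96, 95, 62).
Lerp each channel 11% toward 128:
  R: 96 + 0.11×(128−96) = 96 + 3.52 = 99.52 → 100
  G: 95 + 3.63 = 98.63 → 99
  B: 62 + 7.26 = 69.26 → 69
rgb(100, 99, 69) = #646345.

#646345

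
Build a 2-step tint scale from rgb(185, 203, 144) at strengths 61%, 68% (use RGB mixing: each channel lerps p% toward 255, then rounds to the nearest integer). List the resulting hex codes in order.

61%: (185 + 42.7 = 227.7→228, 203 + 31.72 = 234.72→235, 144 + 67.71 = 211.71→212) → #E4EBD4
68%: (185 + 47.6 = 232.6→233, 203 + 35.36 = 238.36→238, 144 + 75.48 = 219.48→219) → #E9EEDB

#E4EBD4, #E9EEDB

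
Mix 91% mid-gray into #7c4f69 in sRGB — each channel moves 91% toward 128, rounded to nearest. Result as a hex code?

#7c4f69 is rgb(124, 79, 105).
Lerp each channel 91% toward 128:
  R: 124 + 0.91×(128−124) = 124 + 3.64 = 127.64 → 128
  G: 79 + 0.91×(128−79) = 79 + 44.59 = 123.59 → 124
  B: 105 + 20.93 = 125.93 → 126
rgb(128, 124, 126) = #807c7e.

#807c7e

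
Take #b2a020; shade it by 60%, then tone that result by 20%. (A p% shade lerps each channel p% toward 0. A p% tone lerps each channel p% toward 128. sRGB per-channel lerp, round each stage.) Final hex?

#524d24

#b2a020 is rgb(178, 160, 32).
A 60% shade moves each channel 60% toward 0:
  R: 178 + 0.6×(0−178) = 178 − 106.8 = 71.2 → 71
  G: 160 + 0.6×(0−160) = 160 − 96 = 64 → 64
  B: 32 + 0.6×(0−32) = 32 − 19.2 = 12.8 → 13
After the shade: rgb(71, 64, 13) = #47400d.
Per channel, c → c + 0.2(128 − c):
  R: 71 + 0.2×(128−71) = 71 + 11.4 = 82.4 → 82
  G: 64 + 0.2×(128−64) = 64 + 12.8 = 76.8 → 77
  B: 13 + 23 = 36 → 36
rgb(82, 77, 36) = #524d24.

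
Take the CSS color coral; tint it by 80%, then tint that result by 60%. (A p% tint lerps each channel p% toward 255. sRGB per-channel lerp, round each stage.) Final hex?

CSS coral is rgb(255, 127, 80).
Per channel, c → c + 0.8(255 − c):
  R: 255 + 0 = 255 → 255
  G: 127 + 102.4 = 229.4 → 229
  B: 80 + 0.8×(255−80) = 80 + 140 = 220 → 220
After the tint: rgb(255, 229, 220) = #FFE5DC.
Lerp each channel 60% toward 255:
  R: 255 + 0.6×(255−255) = 255 + 0 = 255 → 255
  G: 229 + 0.6×(255−229) = 229 + 15.6 = 244.6 → 245
  B: 220 + 0.6×(255−220) = 220 + 21 = 241 → 241
rgb(255, 245, 241) = #FFF5F1.

#FFF5F1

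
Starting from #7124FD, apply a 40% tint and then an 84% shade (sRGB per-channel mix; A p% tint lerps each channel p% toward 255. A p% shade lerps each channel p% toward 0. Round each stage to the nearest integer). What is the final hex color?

#1B1429

#7124FD is rgb(113, 36, 253).
Lerp each channel 40% toward 255:
  R: 113 + 0.4×(255−113) = 113 + 56.8 = 169.8 → 170
  G: 36 + 0.4×(255−36) = 36 + 87.6 = 123.6 → 124
  B: 253 + 0.4×(255−253) = 253 + 0.8 = 253.8 → 254
After the tint: rgb(170, 124, 254) = #AA7CFE.
Lerp each channel 84% toward 0:
  R: 170 − 142.8 = 27.2 → 27
  G: 124 + 0.84×(0−124) = 124 − 104.16 = 19.84 → 20
  B: 254 − 213.36 = 40.64 → 41
rgb(27, 20, 41) = #1B1429.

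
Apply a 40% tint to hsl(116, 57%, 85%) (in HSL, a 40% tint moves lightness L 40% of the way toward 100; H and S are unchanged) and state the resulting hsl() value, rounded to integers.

L moves 40% from 85 toward 100: 85 + 6 = 91 → 91.
H and S are unchanged.

hsl(116, 57%, 91%)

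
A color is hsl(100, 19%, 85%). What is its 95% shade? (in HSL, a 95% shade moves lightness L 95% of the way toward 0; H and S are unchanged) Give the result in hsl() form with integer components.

L moves 95% from 85 toward 0: 85 − 80.75 = 4.25 → 4.
H and S are unchanged.

hsl(100, 19%, 4%)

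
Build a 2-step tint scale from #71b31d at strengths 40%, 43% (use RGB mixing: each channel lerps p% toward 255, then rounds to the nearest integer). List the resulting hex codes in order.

#71b31d is rgb(113, 179, 29).
40%: (113 + 56.8 = 169.8→170, 179 + 30.4 = 209.4→209, 29 + 90.4 = 119.4→119) → #aad177
43%: (113 + 61.06 = 174.06→174, 179 + 32.68 = 211.68→212, 29 + 97.18 = 126.18→126) → #aed47e

#aad177, #aed47e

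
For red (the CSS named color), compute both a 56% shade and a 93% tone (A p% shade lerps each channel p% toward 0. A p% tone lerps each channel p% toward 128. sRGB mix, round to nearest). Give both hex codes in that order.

CSS red is rgb(255, 0, 0).
56% shade:
  R: 255 + 0.56×(0−255) = 255 − 142.8 = 112.2 → 112
  G: 0 + 0 = 0 → 0
  B: 0 + 0 = 0 → 0
  → #700000
93% tone:
  R: 255 − 118.11 = 136.89 → 137
  G: 0 + 119.04 = 119.04 → 119
  B: 0 + 0.93×(128−0) = 0 + 119.04 = 119.04 → 119
  → #897777

#700000, #897777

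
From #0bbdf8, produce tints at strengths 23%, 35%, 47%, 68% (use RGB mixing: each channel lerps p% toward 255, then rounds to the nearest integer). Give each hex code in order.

#0bbdf8 is rgb(11, 189, 248).
23%: (11 + 56.12 = 67.12→67, 189 + 15.18 = 204.18→204, 248 + 1.61 = 249.61→250) → #43ccfa
35%: (11 + 85.4 = 96.4→96, 189 + 23.1 = 212.1→212, 248 + 2.45 = 250.45→250) → #60d4fa
47%: (11 + 114.68 = 125.68→126, 189 + 31.02 = 220.02→220, 248 + 3.29 = 251.29→251) → #7edcfb
68%: (11 + 165.92 = 176.92→177, 189 + 44.88 = 233.88→234, 248 + 4.76 = 252.76→253) → #b1eafd

#43ccfa, #60d4fa, #7edcfb, #b1eafd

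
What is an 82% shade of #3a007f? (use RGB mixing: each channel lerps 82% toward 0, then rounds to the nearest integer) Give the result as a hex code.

#3a007f is rgb(58, 0, 127).
Lerp each channel 82% toward 0:
  R: 58 + 0.82×(0−58) = 58 − 47.56 = 10.44 → 10
  G: 0 + 0.82×(0−0) = 0 + 0 = 0 → 0
  B: 127 − 104.14 = 22.86 → 23
rgb(10, 0, 23) = #0a0017.

#0a0017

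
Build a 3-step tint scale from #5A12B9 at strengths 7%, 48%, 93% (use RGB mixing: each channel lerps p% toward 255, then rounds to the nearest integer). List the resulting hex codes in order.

#6623BE, #A984DB, #F3EEFA

#5A12B9 is rgb(90, 18, 185).
7%: (90 + 11.55 = 101.55→102, 18 + 16.59 = 34.59→35, 185 + 4.9 = 189.9→190) → #6623BE
48%: (90 + 79.2 = 169.2→169, 18 + 113.76 = 131.76→132, 185 + 33.6 = 218.6→219) → #A984DB
93%: (90 + 153.45 = 243.45→243, 18 + 220.41 = 238.41→238, 185 + 65.1 = 250.1→250) → #F3EEFA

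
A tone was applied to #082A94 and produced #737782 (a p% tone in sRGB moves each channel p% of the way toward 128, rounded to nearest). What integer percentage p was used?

89%

#082A94 is rgb(8, 42, 148); #737782 is rgb(115, 119, 130).
On the R channel (widest range): 115 ≈ 8 + (p/100)(128 − 8), so p ≈ 100×(115 − 8)/(128 − 8) = 10700/120 = 89.17.
p = 89 reproduces all three channels after rounding.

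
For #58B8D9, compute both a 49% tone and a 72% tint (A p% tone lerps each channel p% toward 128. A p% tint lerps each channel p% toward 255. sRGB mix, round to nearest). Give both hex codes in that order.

#6C9DAD, #D0EBF4

#58B8D9 is rgb(88, 184, 217).
49% tone:
  R: 88 + 0.49×(128−88) = 88 + 19.6 = 107.6 → 108
  G: 184 + 0.49×(128−184) = 184 − 27.44 = 156.56 → 157
  B: 217 − 43.61 = 173.39 → 173
  → #6C9DAD
72% tint:
  R: 88 + 0.72×(255−88) = 88 + 120.24 = 208.24 → 208
  G: 184 + 0.72×(255−184) = 184 + 51.12 = 235.12 → 235
  B: 217 + 0.72×(255−217) = 217 + 27.36 = 244.36 → 244
  → #D0EBF4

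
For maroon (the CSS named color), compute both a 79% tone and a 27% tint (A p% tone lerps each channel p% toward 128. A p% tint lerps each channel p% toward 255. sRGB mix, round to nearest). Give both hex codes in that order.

CSS maroon is rgb(128, 0, 0).
79% tone:
  R: 128 + 0.79×(128−128) = 128 + 0 = 128 → 128
  G: 0 + 101.12 = 101.12 → 101
  B: 0 + 101.12 = 101.12 → 101
  → #806565
27% tint:
  R: 128 + 0.27×(255−128) = 128 + 34.29 = 162.29 → 162
  G: 0 + 0.27×(255−0) = 0 + 68.85 = 68.85 → 69
  B: 0 + 68.85 = 68.85 → 69
  → #A24545

#806565, #A24545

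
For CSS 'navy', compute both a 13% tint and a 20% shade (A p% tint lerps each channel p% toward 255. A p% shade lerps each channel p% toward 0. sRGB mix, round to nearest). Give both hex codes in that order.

CSS navy is rgb(0, 0, 128).
13% tint:
  R: 0 + 33.15 = 33.15 → 33
  G: 0 + 33.15 = 33.15 → 33
  B: 128 + 0.13×(255−128) = 128 + 16.51 = 144.51 → 145
  → #212191
20% shade:
  R: 0 + 0 = 0 → 0
  G: 0 + 0.2×(0−0) = 0 + 0 = 0 → 0
  B: 128 + 0.2×(0−128) = 128 − 25.6 = 102.4 → 102
  → #000066

#212191, #000066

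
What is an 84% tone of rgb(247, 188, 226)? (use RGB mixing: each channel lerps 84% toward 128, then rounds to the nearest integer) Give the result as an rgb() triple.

rgb(147, 138, 144)

An 84% tone moves each channel 84% toward 128:
  R: 247 − 99.96 = 147.04 → 147
  G: 188 + 0.84×(128−188) = 188 − 50.4 = 137.6 → 138
  B: 226 − 82.32 = 143.68 → 144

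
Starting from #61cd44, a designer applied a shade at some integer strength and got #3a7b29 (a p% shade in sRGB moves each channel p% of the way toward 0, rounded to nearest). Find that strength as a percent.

40%

#61cd44 is rgb(97, 205, 68); #3a7b29 is rgb(58, 123, 41).
On the G channel (widest range): 123 ≈ 205 + (p/100)(0 − 205), so p ≈ 100×(123 − 205)/(0 − 205) = -8200/-205 = 40.00.
p = 40 reproduces all three channels after rounding.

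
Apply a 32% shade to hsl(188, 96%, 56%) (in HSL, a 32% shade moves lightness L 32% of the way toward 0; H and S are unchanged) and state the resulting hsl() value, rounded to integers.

hsl(188, 96%, 38%)

L moves 32% from 56 toward 0: 56 − 17.92 = 38.08 → 38.
H and S are unchanged.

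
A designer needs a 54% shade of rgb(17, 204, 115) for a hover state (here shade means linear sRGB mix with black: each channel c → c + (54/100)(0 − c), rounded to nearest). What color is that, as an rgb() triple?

rgb(8, 94, 53)

Lerp each channel 54% toward 0:
  R: 17 − 9.18 = 7.82 → 8
  G: 204 + 0.54×(0−204) = 204 − 110.16 = 93.84 → 94
  B: 115 + 0.54×(0−115) = 115 − 62.1 = 52.9 → 53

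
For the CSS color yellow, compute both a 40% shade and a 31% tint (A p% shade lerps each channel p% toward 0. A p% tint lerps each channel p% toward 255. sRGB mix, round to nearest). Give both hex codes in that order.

CSS yellow is rgb(255, 255, 0).
40% shade:
  R: 255 + 0.4×(0−255) = 255 − 102 = 153 → 153
  G: 255 − 102 = 153 → 153
  B: 0 + 0 = 0 → 0
  → #999900
31% tint:
  R: 255 + 0.31×(255−255) = 255 + 0 = 255 → 255
  G: 255 + 0.31×(255−255) = 255 + 0 = 255 → 255
  B: 0 + 0.31×(255−0) = 0 + 79.05 = 79.05 → 79
  → #ffff4f

#999900, #ffff4f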